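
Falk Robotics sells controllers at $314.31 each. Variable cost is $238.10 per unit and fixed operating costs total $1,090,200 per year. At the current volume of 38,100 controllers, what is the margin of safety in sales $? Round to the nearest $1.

Each unit contributes $314.31 − $238.10 = $76.21. Break-even units = $1,090,200 ÷ $76.21 = 14,305.21; break-even revenue = 14,305.21 × $314.31 = $4,496,270.33.
Actual sales revenue = 38,100 × $314.31 = $11,975,211.00.
Margin of safety = $11,975,211.00 − $4,496,270.33 = $7,478,941.

$7,478,941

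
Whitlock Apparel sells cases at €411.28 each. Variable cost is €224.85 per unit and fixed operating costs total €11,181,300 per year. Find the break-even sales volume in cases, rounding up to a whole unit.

Unit CM = price − variable cost = €411.28 − €224.85 = €186.43.
Units to break even: €11,181,300 ÷ €186.43 = 59,975.86, rounded up to 59,976.

59,976 cases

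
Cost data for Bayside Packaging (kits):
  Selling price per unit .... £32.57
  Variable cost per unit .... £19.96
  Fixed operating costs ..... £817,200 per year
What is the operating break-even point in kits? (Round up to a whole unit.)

Each unit contributes £32.57 − £19.96 = £12.61.
Break-even Q = £817,200 / £12.61 = 64,805.71 → 64,806 kits.

64,806 kits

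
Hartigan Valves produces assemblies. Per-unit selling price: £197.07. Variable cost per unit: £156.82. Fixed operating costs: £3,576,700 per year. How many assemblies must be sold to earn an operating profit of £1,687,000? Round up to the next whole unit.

130,776 assemblies

Each unit contributes £197.07 − £156.82 = £40.25.
Required volume = (fixed costs + target profit) ÷ CM = (£3,576,700 + £1,687,000) ÷ £40.25 = 130,775.16, so 130,776 assemblies.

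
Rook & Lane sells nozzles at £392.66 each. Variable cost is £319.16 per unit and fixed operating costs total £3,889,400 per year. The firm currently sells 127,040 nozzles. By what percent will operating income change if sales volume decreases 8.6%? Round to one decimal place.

-14.7%

At 127,040 units, contribution = 127,040 × £73.50 = £9,337,440.00.
Subtracting fixed costs: EBIT = £9,337,440.00 − £3,889,400 = £5,448,040.00.
So DOL = total CM / EBIT = £9,337,440.00 / £5,448,040.00 = 1.7139.
Operating income changes by 1.7139 × -8.6% = -14.7%.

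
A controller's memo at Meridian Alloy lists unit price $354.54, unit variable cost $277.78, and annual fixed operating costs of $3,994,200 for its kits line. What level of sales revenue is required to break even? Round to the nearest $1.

$18,448,458

Contribution margin per unit = $354.54 − $277.78 = $76.76, a CM ratio of $76.76 ÷ $354.54 = 0.2165.
Break-even sales = FC ÷ CM ratio = $3,994,200 × $354.54 / $76.76 = $18,448,458.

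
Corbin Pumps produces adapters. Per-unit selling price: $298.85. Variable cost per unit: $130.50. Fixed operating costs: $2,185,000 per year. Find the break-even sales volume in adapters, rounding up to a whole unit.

12,979 adapters

Contribution margin per unit = $298.85 − $130.50 = $168.35.
Break-even volume = fixed costs ÷ CM per unit = $2,185,000 ÷ $168.35 = 12,978.91, so 12,979 adapters.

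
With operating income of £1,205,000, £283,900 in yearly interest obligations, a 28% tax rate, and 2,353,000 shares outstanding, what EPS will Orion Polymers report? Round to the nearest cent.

£0.28

Pre-tax income = £1,205,000 − £283,900.00 = £921,100.00.
Net income = £921,100.00 × (1 − 0.28) = £663,192.00.
Per share: £663,192.00 / 2,353,000 shares = £0.28.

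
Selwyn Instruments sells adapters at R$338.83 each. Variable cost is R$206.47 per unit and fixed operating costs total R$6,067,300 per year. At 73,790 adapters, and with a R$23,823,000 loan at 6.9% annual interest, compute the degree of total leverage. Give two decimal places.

Contribution at this volume is 73,790 × R$132.36 = R$9,766,844.40.
Subtracting fixed costs: EBIT = R$9,766,844.40 − R$6,067,300 = R$3,699,544.40. Interest = R$1,643,787.00, so EBIT − I = R$2,055,757.40.
Degree of total leverage = total CM / (EBIT − interest) = R$9,766,844.40 / R$2,055,757.40 = 4.7510.

4.75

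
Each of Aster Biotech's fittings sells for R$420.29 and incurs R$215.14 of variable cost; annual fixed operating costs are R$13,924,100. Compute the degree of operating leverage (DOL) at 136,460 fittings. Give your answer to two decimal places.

At 136,460 units, contribution = 136,460 × R$205.15 = R$27,994,769.00.
Subtracting fixed costs: EBIT = R$27,994,769.00 − R$13,924,100 = R$14,070,669.00.
So DOL = total CM / EBIT = R$27,994,769.00 / R$14,070,669.00 = 1.9896.

1.99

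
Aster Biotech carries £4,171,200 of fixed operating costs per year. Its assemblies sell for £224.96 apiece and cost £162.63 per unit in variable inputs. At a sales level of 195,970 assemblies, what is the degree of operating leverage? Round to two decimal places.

1.52

Total contribution margin = 195,970 × £62.33 = £12,214,810.10.
EBIT = £12,214,810.10 − £4,171,200 = £8,043,610.10.
So DOL = total CM / EBIT = £12,214,810.10 / £8,043,610.10 = 1.5186.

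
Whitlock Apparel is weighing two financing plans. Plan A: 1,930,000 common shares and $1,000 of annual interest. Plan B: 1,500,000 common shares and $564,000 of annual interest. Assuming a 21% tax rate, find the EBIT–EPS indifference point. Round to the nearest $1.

Set EPS_A = EPS_B: (EBIT − $1,000)(1 − 0.21) ÷ 1,930,000 = (EBIT − $564,000)(1 − 0.21) ÷ 1,500,000.
The (1 − t) factor cancels: (EBIT − 1,000) × 1,500,000 = (EBIT − 564,000) × 1,930,000.
Solving, EBIT = (564,000·1,930,000 − 1,000·1,500,000) / (1,930,000 − 1,500,000) = 1,087,020,000,000 / 430,000 = 2,527,953.49.

$2,527,953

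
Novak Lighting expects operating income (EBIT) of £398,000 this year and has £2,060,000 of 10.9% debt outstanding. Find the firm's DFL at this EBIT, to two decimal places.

Interest = £224,540.00.
Degree of financial leverage = EBIT / (EBIT − interest) = £398,000 / £173,460.00 = 2.2945.

2.29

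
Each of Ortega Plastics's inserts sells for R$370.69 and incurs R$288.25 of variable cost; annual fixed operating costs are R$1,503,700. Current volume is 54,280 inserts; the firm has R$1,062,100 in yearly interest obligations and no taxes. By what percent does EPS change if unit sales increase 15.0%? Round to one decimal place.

+35.2%

At 54,280 units, contribution = 54,280 × R$82.44 = R$4,474,843.20.
Subtracting fixed costs: EBIT = R$4,474,843.20 − R$1,503,700 = R$2,971,143.20.
Interest = R$1,062,100.00, so EBIT − I = R$1,909,043.20.
DCL = total CM / (EBIT − I) = R$4,474,843.20 / R$1,909,043.20 = 2.3440.
%ΔEPS = DCL × %ΔSales = 2.3440 × +15.0% = +35.2%.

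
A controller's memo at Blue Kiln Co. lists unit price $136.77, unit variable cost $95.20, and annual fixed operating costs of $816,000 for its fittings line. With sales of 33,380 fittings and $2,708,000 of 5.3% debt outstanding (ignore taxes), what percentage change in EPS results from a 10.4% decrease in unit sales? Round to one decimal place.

Contribution at this volume is 33,380 × $41.57 = $1,387,606.60.
Operating income = contribution − fixed costs = $1,387,606.60 − $816,000 = $571,606.60.
After interest of $143,524.00, pre-tax earnings = $428,082.60.
Degree of combined leverage = contribution ÷ (EBIT − I) = $1,387,606.60 ÷ $428,082.60 = 3.2414.
EPS therefore changes by 3.2414 × (-10.4%) = -33.7%.

-33.7%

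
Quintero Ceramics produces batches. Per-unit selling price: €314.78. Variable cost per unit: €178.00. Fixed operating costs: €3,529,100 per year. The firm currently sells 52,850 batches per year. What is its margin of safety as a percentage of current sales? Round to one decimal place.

51.2%

Each unit contributes €314.78 − €178.00 = €136.78. Break-even units = €3,529,100 ÷ €136.78 = 25,801.29; break-even revenue = 25,801.29 × €314.78 = €8,121,729.04.
Current sales = 52,850 × €314.78 = €16,636,123.00.
Margin of safety = (€16,636,123.00 − €8,121,729.04) ÷ €16,636,123.00 = 51.2%.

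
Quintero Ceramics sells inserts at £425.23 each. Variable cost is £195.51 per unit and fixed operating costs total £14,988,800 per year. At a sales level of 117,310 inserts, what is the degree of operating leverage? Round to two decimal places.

Total contribution margin = 117,310 × £229.72 = £26,948,453.20.
Operating income = contribution − fixed costs = £26,948,453.20 − £14,988,800 = £11,959,653.20.
DOL = contribution ÷ EBIT = £26,948,453.20 ÷ £11,959,653.20 = 2.2533.

2.25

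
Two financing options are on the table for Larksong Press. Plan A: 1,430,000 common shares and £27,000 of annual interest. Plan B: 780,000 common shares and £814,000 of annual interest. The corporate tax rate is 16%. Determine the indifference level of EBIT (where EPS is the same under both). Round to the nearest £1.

£1,758,400

Set EPS_A = EPS_B: (EBIT − £27,000)(1 − 0.16) ÷ 1,430,000 = (EBIT − £814,000)(1 − 0.16) ÷ 780,000.
The (1 − t) factor cancels: (EBIT − 27,000) × 780,000 = (EBIT − 814,000) × 1,430,000.
EBIT × (1,430,000 − 780,000) = 814,000 × 1,430,000 − 27,000 × 780,000 = 1,142,960,000,000, so EBIT = 1,142,960,000,000 ÷ 650,000 = 1,758,400.00.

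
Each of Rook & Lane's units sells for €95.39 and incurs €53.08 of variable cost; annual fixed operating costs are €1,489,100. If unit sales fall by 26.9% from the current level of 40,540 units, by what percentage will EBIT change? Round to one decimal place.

-204.0%

Total contribution margin = 40,540 × €42.31 = €1,715,247.40.
Subtracting fixed costs: EBIT = €1,715,247.40 − €1,489,100 = €226,147.40.
Degree of operating leverage = €1,715,247.40 / €226,147.40 = 7.5846.
Operating income changes by 7.5846 × -26.9% = -204.0%.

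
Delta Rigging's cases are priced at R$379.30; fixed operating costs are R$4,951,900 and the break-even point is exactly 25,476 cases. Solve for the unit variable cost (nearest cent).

R$184.92

Contribution per unit must be FC / Q = R$4,951,900 / 25,476 = R$194.3751.
Variable cost per unit = R$379.30 − R$194.3751 = R$184.92.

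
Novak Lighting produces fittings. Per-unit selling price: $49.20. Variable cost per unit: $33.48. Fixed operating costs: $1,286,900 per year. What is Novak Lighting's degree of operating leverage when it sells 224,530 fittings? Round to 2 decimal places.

1.57

Total contribution margin = 224,530 × $15.72 = $3,529,611.60.
EBIT = $3,529,611.60 − $1,286,900 = $2,242,711.60.
DOL = contribution ÷ EBIT = $3,529,611.60 ÷ $2,242,711.60 = 1.5738.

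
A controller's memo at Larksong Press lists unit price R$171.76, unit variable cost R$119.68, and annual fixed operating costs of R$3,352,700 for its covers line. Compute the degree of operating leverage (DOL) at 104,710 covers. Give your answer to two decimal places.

Total contribution margin = 104,710 × R$52.08 = R$5,453,296.80.
EBIT = R$5,453,296.80 − R$3,352,700 = R$2,100,596.80.
Degree of operating leverage = R$5,453,296.80 / R$2,100,596.80 = 2.5961.

2.60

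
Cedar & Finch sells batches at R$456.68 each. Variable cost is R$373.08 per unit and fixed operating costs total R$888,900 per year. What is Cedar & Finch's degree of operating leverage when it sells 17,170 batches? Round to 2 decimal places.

2.63

At 17,170 units, contribution = 17,170 × R$83.60 = R$1,435,412.00.
Subtracting fixed costs: EBIT = R$1,435,412.00 − R$888,900 = R$546,512.00.
Degree of operating leverage = R$1,435,412.00 / R$546,512.00 = 2.6265.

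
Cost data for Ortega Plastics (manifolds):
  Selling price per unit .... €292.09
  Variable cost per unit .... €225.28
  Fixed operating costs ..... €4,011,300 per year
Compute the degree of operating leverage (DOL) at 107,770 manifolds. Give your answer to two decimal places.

2.26

Contribution at this volume is 107,770 × €66.81 = €7,200,113.70.
Operating income = contribution − fixed costs = €7,200,113.70 − €4,011,300 = €3,188,813.70.
So DOL = total CM / EBIT = €7,200,113.70 / €3,188,813.70 = 2.2579.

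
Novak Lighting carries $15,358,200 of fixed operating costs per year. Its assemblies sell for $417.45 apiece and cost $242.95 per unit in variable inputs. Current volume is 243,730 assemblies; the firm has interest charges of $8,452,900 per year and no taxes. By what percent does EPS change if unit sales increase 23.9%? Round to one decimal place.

+54.3%

At 243,730 units, contribution = 243,730 × $174.50 = $42,530,885.00.
Operating income = contribution − fixed costs = $42,530,885.00 − $15,358,200 = $27,172,685.00.
After interest of $8,452,900.00, pre-tax earnings = $18,719,785.00.
Degree of combined leverage = contribution ÷ (EBIT − I) = $42,530,885.00 ÷ $18,719,785.00 = 2.2720.
EPS therefore changes by 2.2720 × (+23.9%) = +54.3%.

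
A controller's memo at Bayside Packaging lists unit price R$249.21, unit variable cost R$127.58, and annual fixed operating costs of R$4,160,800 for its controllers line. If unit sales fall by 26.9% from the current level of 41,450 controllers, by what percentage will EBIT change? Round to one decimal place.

-154.0%

Contribution at this volume is 41,450 × R$121.63 = R$5,041,563.50.
Subtracting fixed costs: EBIT = R$5,041,563.50 − R$4,160,800 = R$880,763.50.
So DOL = total CM / EBIT = R$5,041,563.50 / R$880,763.50 = 5.7241.
Operating income changes by 5.7241 × -26.9% = -154.0%.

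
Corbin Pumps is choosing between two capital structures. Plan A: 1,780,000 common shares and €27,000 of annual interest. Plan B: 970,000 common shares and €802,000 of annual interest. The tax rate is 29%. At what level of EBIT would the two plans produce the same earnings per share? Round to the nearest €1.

Set EPS_A = EPS_B: (EBIT − €27,000)(1 − 0.29) ÷ 1,780,000 = (EBIT − €802,000)(1 − 0.29) ÷ 970,000.
Cancelling (1 − t) and cross-multiplying: 970,000·(EBIT − 27,000) = 1,780,000·(EBIT − 802,000).
Solving, EBIT = (802,000·1,780,000 − 27,000·970,000) / (1,780,000 − 970,000) = 1,401,370,000,000 / 810,000 = 1,730,086.42.

€1,730,086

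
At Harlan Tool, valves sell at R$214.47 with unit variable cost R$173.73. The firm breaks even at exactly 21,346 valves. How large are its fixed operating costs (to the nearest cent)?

R$869,636.04

Unit CM = price − variable cost = R$214.47 − R$173.73 = R$40.74.
Fixed costs = break-even units × CM = 21,346 × R$40.74 = R$869,636.04.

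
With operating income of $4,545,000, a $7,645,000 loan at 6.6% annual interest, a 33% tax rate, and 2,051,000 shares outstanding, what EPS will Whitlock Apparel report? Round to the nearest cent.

Interest = $504,570.00, so EBT = $4,545,000 − $504,570.00 = $4,040,430.00.
After tax at 33%: net income = $4,040,430.00 × 0.67 = $2,707,088.10.
Per share: $2,707,088.10 / 2,051,000 shares = $1.32.

$1.32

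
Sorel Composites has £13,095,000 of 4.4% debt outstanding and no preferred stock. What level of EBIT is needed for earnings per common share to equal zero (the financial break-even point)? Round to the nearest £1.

Annual interest = 4.4% × £13,095,000 = £576,180.00.
With no preferred dividends, EPS = 0 when EBIT exactly covers interest, so the financial break-even EBIT is £576,180.00.

£576,180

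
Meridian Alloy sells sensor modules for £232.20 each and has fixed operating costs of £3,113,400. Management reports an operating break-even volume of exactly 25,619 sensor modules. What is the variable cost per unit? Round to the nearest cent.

£110.67

At break-even, FC = Q × (P − VC), so P − VC = £3,113,400 ÷ 25,619 = £121.5270.
Hence VC = price − CM = £232.20 − £121.5270 = £110.67.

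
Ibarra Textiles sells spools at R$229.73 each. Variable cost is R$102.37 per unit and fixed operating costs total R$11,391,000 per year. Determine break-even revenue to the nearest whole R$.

R$20,546,910

Contribution margin per unit = R$229.73 − R$102.37 = R$127.36, a CM ratio of R$127.36 ÷ R$229.73 = 0.5544.
Break-even revenue = fixed costs × price ÷ CM = R$11,391,000 × R$229.73 ÷ R$127.36 = R$20,546,910.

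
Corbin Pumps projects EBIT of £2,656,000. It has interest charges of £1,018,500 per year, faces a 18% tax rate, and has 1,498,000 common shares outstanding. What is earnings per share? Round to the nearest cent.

Pre-tax income = £2,656,000 − £1,018,500.00 = £1,637,500.00.
After tax at 18%: net income = £1,637,500.00 × 0.82 = £1,342,750.00.
Per share: £1,342,750.00 / 1,498,000 shares = £0.90.

£0.90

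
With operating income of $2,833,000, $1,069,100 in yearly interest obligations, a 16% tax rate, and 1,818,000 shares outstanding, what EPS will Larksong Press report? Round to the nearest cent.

$0.82

Interest = $1,069,100.00, so EBT = $2,833,000 − $1,069,100.00 = $1,763,900.00.
Net income = $1,763,900.00 × (1 − 0.16) = $1,481,676.00.
EPS = $1,481,676.00 ÷ 1,818,000 = $0.82.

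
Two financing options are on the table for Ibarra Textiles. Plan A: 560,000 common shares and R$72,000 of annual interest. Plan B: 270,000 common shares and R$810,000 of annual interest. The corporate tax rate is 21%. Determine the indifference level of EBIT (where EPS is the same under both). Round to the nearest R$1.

R$1,497,103

Set EPS_A = EPS_B: (EBIT − R$72,000)(1 − 0.21) ÷ 560,000 = (EBIT − R$810,000)(1 − 0.21) ÷ 270,000.
Cancelling (1 − t) and cross-multiplying: 270,000·(EBIT − 72,000) = 560,000·(EBIT − 810,000).
EBIT × (560,000 − 270,000) = 810,000 × 560,000 − 72,000 × 270,000 = 434,160,000,000, so EBIT = 434,160,000,000 ÷ 290,000 = 1,497,103.45.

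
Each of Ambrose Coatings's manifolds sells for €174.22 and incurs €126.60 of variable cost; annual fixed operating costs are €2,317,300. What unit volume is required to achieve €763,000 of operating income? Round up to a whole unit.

64,686 manifolds

Unit CM = price − variable cost = €174.22 − €126.60 = €47.62.
Required volume = (fixed costs + target profit) ÷ CM = (€2,317,300 + €763,000) ÷ €47.62 = 64,685.01, so 64,686 manifolds.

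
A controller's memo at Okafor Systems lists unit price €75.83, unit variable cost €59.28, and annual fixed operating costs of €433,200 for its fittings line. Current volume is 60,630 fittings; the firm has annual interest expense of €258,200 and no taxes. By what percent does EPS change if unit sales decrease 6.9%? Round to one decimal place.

-22.2%

Total contribution margin = 60,630 × €16.55 = €1,003,426.50.
Subtracting fixed costs: EBIT = €1,003,426.50 − €433,200 = €570,226.50.
Interest = €258,200.00, so EBIT − I = €312,026.50.
DCL = total CM / (EBIT − I) = €1,003,426.50 / €312,026.50 = 3.2158.
%ΔEPS = DCL × %ΔSales = 3.2158 × -6.9% = -22.2%.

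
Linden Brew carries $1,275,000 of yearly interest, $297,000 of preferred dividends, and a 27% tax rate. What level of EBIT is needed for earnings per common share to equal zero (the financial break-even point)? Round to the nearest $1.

Grossing the preferred dividend up to pre-tax terms: $297,000 / (1 − 0.27) = $406,849.32.
EPS = 0 when EBIT covers interest plus the pre-tax preferred burden: $1,275,000 + $406,849.32 = $1,681,849.32.

$1,681,849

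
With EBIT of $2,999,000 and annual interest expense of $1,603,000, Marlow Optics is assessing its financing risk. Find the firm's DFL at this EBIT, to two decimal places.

2.15

Interest = $1,603,000.00.
DFL = EBIT ÷ (EBIT − I) = $2,999,000 ÷ ($2,999,000 − $1,603,000.00) = $2,999,000 ÷ $1,396,000.00 = 2.1483.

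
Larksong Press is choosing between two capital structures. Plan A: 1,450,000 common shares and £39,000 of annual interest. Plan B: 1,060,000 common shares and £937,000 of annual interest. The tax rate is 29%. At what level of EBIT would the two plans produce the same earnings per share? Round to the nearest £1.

£3,377,718

Set EPS_A = EPS_B: (EBIT − £39,000)(1 − 0.29) ÷ 1,450,000 = (EBIT − £937,000)(1 − 0.29) ÷ 1,060,000.
Cancelling (1 − t) and cross-multiplying: 1,060,000·(EBIT − 39,000) = 1,450,000·(EBIT − 937,000).
EBIT × (1,450,000 − 1,060,000) = 937,000 × 1,450,000 − 39,000 × 1,060,000 = 1,317,310,000,000, so EBIT = 1,317,310,000,000 ÷ 390,000 = 3,377,717.95.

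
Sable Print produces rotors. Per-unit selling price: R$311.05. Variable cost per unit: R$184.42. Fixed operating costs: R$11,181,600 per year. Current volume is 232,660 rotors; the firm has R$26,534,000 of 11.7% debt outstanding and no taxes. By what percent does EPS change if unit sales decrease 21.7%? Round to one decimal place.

At 232,660 units, contribution = 232,660 × R$126.63 = R$29,461,735.80.
Subtracting fixed costs: EBIT = R$29,461,735.80 − R$11,181,600 = R$18,280,135.80.
Interest = R$3,104,478.00, so EBIT − I = R$15,175,657.80.
DCL = total CM / (EBIT − I) = R$29,461,735.80 / R$15,175,657.80 = 1.9414.
%ΔEPS = DCL × %ΔSales = 1.9414 × -21.7% = -42.1%.

-42.1%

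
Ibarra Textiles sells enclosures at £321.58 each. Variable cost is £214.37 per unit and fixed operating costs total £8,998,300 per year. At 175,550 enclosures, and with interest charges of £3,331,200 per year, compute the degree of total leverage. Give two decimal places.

Total contribution margin = 175,550 × £107.21 = £18,820,715.50.
Subtracting fixed costs: EBIT = £18,820,715.50 − £8,998,300 = £9,822,415.50. Interest = £3,331,200.00.
DOL = £18,820,715.50 ÷ £9,822,415.50 = 1.9161; DFL = £9,822,415.50 ÷ £6,491,215.50 = 1.5132.
DCL = DOL × DFL = 1.9161 × 1.5132 = 2.8994.

2.90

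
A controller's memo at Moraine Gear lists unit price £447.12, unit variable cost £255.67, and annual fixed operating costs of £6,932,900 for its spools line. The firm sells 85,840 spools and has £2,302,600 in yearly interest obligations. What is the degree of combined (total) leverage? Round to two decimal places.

Total contribution margin = 85,840 × £191.45 = £16,434,068.00.
EBIT = £16,434,068.00 − £6,932,900 = £9,501,168.00. Interest = £2,302,600.00, so EBIT − I = £7,198,568.00.
Degree of total leverage = total CM / (EBIT − interest) = £16,434,068.00 / £7,198,568.00 = 2.2830.

2.28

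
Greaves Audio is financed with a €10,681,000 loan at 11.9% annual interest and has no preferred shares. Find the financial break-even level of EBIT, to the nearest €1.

€1,271,039

Annual interest = 11.9% × €10,681,000 = €1,271,039.00.
Without preferred stock the financial break-even is simply EBIT = interest = €1,271,039.00.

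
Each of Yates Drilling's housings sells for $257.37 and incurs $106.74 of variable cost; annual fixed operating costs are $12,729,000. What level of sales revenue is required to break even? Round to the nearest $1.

CM per unit = $257.37 − $106.74 = $150.63; CM ratio = $150.63 / $257.37 = 0.5853.
Break-even revenue = fixed costs × price ÷ CM = $12,729,000 × $257.37 ÷ $150.63 = $21,749,072.

$21,749,072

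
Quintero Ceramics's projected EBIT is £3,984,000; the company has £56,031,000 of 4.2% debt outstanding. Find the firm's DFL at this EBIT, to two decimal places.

2.44

Interest = £2,353,302.00.
Degree of financial leverage = EBIT / (EBIT − interest) = £3,984,000 / £1,630,698.00 = 2.4431.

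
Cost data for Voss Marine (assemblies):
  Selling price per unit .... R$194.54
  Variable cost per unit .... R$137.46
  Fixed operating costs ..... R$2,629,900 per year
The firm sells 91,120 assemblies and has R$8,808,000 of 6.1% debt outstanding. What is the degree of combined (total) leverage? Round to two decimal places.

Total contribution margin = 91,120 × R$57.08 = R$5,201,129.60.
EBIT = R$5,201,129.60 − R$2,629,900 = R$2,571,229.60. Interest = R$537,288.00.
DOL = R$5,201,129.60 ÷ R$2,571,229.60 = 2.0228; DFL = R$2,571,229.60 ÷ R$2,033,941.60 = 1.2642.
Combined leverage = 2.0228 × 1.2642 = 2.5572.

2.56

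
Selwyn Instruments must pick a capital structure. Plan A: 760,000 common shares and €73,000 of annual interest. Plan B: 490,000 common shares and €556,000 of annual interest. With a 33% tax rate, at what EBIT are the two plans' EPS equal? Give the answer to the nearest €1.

Set EPS_A = EPS_B: (EBIT − €73,000)(1 − 0.33) ÷ 760,000 = (EBIT − €556,000)(1 − 0.33) ÷ 490,000.
The (1 − t) factor cancels: (EBIT − 73,000) × 490,000 = (EBIT − 556,000) × 760,000.
Solving, EBIT = (556,000·760,000 − 73,000·490,000) / (760,000 − 490,000) = 386,790,000,000 / 270,000 = 1,432,555.56.

€1,432,556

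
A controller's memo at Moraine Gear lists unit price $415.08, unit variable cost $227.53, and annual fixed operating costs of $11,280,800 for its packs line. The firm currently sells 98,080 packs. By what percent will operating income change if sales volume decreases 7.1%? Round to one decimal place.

At 98,080 units, contribution = 98,080 × $187.55 = $18,394,904.00.
EBIT = $18,394,904.00 − $11,280,800 = $7,114,104.00.
So DOL = total CM / EBIT = $18,394,904.00 / $7,114,104.00 = 2.5857.
Operating income changes by 2.5857 × -7.1% = -18.4%.

-18.4%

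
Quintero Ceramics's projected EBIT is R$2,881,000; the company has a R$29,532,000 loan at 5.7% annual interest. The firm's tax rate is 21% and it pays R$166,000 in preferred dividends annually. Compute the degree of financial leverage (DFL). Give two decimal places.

Annual interest charges come to R$1,683,324.00.
Pre-tax preferred-dividend burden = R$166,000 ÷ (1 − 0.21) = R$210,126.58.
DFL = EBIT ÷ [EBIT − I − D_p/(1−t)] = R$2,881,000 ÷ [R$2,881,000 − R$1,683,324.00 − R$210,126.58] = R$2,881,000 ÷ R$987,549.42 = 2.9173.

2.92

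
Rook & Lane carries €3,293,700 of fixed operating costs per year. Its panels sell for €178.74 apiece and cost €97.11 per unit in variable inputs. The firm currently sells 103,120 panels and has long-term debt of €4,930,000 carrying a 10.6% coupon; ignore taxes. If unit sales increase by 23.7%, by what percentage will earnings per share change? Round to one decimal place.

+43.4%

Contribution at this volume is 103,120 × €81.63 = €8,417,685.60.
EBIT = €8,417,685.60 − €3,293,700 = €5,123,985.60.
After interest of €522,580.00, pre-tax earnings = €4,601,405.60.
DCL = total CM / (EBIT − I) = €8,417,685.60 / €4,601,405.60 = 1.8294.
EPS therefore changes by 1.8294 × (+23.7%) = +43.4%.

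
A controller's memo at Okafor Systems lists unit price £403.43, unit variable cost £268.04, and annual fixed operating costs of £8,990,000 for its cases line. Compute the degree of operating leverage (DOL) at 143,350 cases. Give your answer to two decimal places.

1.86

At 143,350 units, contribution = 143,350 × £135.39 = £19,408,156.50.
EBIT = £19,408,156.50 − £8,990,000 = £10,418,156.50.
So DOL = total CM / EBIT = £19,408,156.50 / £10,418,156.50 = 1.8629.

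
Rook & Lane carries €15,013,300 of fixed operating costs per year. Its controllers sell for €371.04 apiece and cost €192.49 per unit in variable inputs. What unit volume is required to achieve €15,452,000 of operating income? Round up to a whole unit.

170,627 controllers

Contribution margin per unit = €371.04 − €192.49 = €178.55.
Need Q such that Q × €178.55 − €15,013,300 = €15,452,000, i.e. Q = €30,465,300 / €178.55 = 170,626.16 → 170,627.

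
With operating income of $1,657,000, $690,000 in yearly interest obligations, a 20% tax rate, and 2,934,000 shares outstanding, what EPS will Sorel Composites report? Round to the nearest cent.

$0.26

Pre-tax income = $1,657,000 − $690,000.00 = $967,000.00.
Net income = $967,000.00 × (1 − 0.20) = $773,600.00.
Per share: $773,600.00 / 2,934,000 shares = $0.26.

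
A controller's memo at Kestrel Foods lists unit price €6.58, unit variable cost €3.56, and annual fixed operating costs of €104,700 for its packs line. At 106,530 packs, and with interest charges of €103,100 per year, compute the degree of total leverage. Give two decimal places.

2.82

Contribution at this volume is 106,530 × €3.02 = €321,720.60.
EBIT = €321,720.60 − €104,700 = €217,020.60. Interest = €103,100.00.
DOL = €321,720.60 ÷ €217,020.60 = 1.4824; DFL = €217,020.60 ÷ €113,920.60 = 1.9050.
Combined leverage = 1.4824 × 1.9050 = 2.8240.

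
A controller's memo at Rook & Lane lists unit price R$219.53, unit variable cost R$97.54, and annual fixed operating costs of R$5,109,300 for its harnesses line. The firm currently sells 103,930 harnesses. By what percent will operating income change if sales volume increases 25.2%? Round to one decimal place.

Total contribution margin = 103,930 × R$121.99 = R$12,678,420.70.
Operating income = contribution − fixed costs = R$12,678,420.70 − R$5,109,300 = R$7,569,120.70.
So DOL = total CM / EBIT = R$12,678,420.70 / R$7,569,120.70 = 1.6750.
Operating income changes by 1.6750 × +25.2% = +42.2%.

+42.2%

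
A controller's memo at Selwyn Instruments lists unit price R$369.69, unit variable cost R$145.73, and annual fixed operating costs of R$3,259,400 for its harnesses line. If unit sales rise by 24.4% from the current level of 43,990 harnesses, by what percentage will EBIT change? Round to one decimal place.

+36.5%

At 43,990 units, contribution = 43,990 × R$223.96 = R$9,852,000.40.
Operating income = contribution − fixed costs = R$9,852,000.40 − R$3,259,400 = R$6,592,600.40.
Degree of operating leverage = R$9,852,000.40 / R$6,592,600.40 = 1.4944.
Operating income changes by 1.4944 × +24.4% = +36.5%.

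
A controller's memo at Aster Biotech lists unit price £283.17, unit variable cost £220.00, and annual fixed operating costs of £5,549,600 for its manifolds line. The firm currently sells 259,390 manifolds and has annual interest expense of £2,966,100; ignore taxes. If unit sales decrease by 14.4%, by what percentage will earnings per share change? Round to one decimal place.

At 259,390 units, contribution = 259,390 × £63.17 = £16,385,666.30.
EBIT = £16,385,666.30 − £5,549,600 = £10,836,066.30.
After interest of £2,966,100.00, pre-tax earnings = £7,869,966.30.
Degree of combined leverage = contribution ÷ (EBIT − I) = £16,385,666.30 ÷ £7,869,966.30 = 2.0821.
%ΔEPS = DCL × %ΔSales = 2.0821 × -14.4% = -30.0%.

-30.0%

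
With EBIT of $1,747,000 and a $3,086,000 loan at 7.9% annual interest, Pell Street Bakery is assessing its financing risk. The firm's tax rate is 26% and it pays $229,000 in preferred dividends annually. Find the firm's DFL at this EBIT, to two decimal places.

Annual interest charges come to $243,794.00.
Pre-tax preferred-dividend burden = $229,000 ÷ (1 − 0.26) = $309,459.46.
DFL = EBIT ÷ [EBIT − I − D_p/(1−t)] = $1,747,000 ÷ [$1,747,000 − $243,794.00 − $309,459.46] = $1,747,000 ÷ $1,193,746.54 = 1.4635.

1.46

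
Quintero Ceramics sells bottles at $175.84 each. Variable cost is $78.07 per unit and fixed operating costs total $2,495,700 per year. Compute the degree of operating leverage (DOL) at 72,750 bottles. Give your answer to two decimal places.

Contribution at this volume is 72,750 × $97.77 = $7,112,767.50.
Operating income = contribution − fixed costs = $7,112,767.50 − $2,495,700 = $4,617,067.50.
Degree of operating leverage = $7,112,767.50 / $4,617,067.50 = 1.5405.

1.54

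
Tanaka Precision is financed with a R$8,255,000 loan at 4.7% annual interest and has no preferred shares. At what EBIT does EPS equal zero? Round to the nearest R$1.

Annual interest = 4.7% × R$8,255,000 = R$387,985.00.
Without preferred stock the financial break-even is simply EBIT = interest = R$387,985.00.

R$387,985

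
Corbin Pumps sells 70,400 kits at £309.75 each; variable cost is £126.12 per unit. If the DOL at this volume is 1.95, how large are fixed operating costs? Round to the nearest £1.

At 70,400 units, contribution = 70,400 × £183.63 = £12,927,552.00.
DOL = contribution / EBIT, so EBIT = £12,927,552.00 / 1.95 = £6,629,513.85.
Fixed costs = CM − EBIT = £12,927,552.00 − £6,629,513.85 = £6,298,038.

£6,298,038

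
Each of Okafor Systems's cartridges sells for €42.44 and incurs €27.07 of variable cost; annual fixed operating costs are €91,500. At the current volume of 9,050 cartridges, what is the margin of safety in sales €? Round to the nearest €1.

Each unit contributes €42.44 − €27.07 = €15.37. Break-even units = €91,500 ÷ €15.37 = 5,953.16; break-even revenue = 5,953.16 × €42.44 = €252,651.92.
Current sales = 9,050 × €42.44 = €384,082.00.
Margin of safety = €384,082.00 − €252,651.92 = €131,430.

€131,430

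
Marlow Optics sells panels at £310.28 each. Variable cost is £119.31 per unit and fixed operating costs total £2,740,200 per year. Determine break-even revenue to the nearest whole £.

£4,452,161

CM per unit = £310.28 − £119.31 = £190.97; CM ratio = £190.97 / £310.28 = 0.6155.
Break-even sales = FC ÷ CM ratio = £2,740,200 × £310.28 / £190.97 = £4,452,161.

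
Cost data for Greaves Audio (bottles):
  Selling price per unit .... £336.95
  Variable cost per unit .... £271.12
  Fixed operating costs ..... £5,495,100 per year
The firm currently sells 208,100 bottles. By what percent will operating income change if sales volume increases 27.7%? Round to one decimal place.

+46.3%

At 208,100 units, contribution = 208,100 × £65.83 = £13,699,223.00.
EBIT = £13,699,223.00 − £5,495,100 = £8,204,123.00.
DOL = contribution ÷ EBIT = £13,699,223.00 ÷ £8,204,123.00 = 1.6698.
So EBIT moves 1.6698 × (+27.7%) = +46.3%.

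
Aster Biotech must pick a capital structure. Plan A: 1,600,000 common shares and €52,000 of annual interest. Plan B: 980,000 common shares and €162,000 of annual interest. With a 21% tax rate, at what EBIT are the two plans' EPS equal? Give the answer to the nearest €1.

At indifference, (EBIT − 52,000)(1 − t)/1,600,000 = (EBIT − 162,000)(1 − t)/980,000.
The (1 − t) factor cancels: (EBIT − 52,000) × 980,000 = (EBIT − 162,000) × 1,600,000.
EBIT × (1,600,000 − 980,000) = 162,000 × 1,600,000 − 52,000 × 980,000 = 208,240,000,000, so EBIT = 208,240,000,000 ÷ 620,000 = 335,870.97.

€335,871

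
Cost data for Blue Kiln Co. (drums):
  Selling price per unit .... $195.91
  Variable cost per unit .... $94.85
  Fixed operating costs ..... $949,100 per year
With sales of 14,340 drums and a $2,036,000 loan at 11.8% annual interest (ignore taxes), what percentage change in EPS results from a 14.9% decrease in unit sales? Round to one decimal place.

At 14,340 units, contribution = 14,340 × $101.06 = $1,449,200.40.
Subtracting fixed costs: EBIT = $1,449,200.40 − $949,100 = $500,100.40.
After interest of $240,248.00, pre-tax earnings = $259,852.40.
Degree of combined leverage = contribution ÷ (EBIT − I) = $1,449,200.40 ÷ $259,852.40 = 5.5770.
EPS therefore changes by 5.5770 × (-14.9%) = -83.1%.

-83.1%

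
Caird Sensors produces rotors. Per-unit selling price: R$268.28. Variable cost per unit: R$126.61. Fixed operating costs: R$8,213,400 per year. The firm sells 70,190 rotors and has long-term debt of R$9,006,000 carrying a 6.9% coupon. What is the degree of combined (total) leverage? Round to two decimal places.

8.97

Contribution at this volume is 70,190 × R$141.67 = R$9,943,817.30.
Operating income = contribution − fixed costs = R$9,943,817.30 − R$8,213,400 = R$1,730,417.30. Interest = R$621,414.00.
DOL = R$9,943,817.30 ÷ R$1,730,417.30 = 5.7465; DFL = R$1,730,417.30 ÷ R$1,109,003.30 = 1.5603.
DCL = DOL × DFL = 5.7465 × 1.5603 = 8.9663.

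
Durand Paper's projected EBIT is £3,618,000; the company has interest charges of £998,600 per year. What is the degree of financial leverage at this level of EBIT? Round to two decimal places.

Interest = £998,600.00.
Degree of financial leverage = EBIT / (EBIT − interest) = £3,618,000 / £2,619,400.00 = 1.3812.

1.38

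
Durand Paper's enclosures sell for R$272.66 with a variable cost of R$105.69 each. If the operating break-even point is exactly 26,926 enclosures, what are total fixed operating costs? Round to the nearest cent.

Each unit contributes R$272.66 − R$105.69 = R$166.97.
Fixed costs = break-even units × CM = 26,926 × R$166.97 = R$4,495,834.22.

R$4,495,834.22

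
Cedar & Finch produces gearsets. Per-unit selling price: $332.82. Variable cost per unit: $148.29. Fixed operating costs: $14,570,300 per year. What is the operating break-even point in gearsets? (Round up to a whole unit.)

Each unit contributes $332.82 − $148.29 = $184.53.
Units to break even: $14,570,300 ÷ $184.53 = 78,958.98, rounded up to 78,959.

78,959 gearsets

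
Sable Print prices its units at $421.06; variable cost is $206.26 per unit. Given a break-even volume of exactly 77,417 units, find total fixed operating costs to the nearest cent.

Unit CM = price − variable cost = $421.06 − $206.26 = $214.80.
Since BE = FC / CM, FC = 77,417 × $214.80 = $16,629,171.60.

$16,629,171.60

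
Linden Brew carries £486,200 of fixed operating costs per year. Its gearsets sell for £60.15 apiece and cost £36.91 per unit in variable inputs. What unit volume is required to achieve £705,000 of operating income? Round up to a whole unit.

51,257 gearsets

Contribution margin per unit = £60.15 − £36.91 = £23.24.
Need Q such that Q × £23.24 − £486,200 = £705,000, i.e. Q = £1,191,200 / £23.24 = 51,256.45 → 51,257.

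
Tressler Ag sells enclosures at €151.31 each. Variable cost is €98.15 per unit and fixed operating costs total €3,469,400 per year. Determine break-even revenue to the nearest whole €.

€9,874,998

Contribution margin per unit = €151.31 − €98.15 = €53.16, a CM ratio of €53.16 ÷ €151.31 = 0.3513.
Break-even revenue = fixed costs × price ÷ CM = €3,469,400 × €151.31 ÷ €53.16 = €9,874,998.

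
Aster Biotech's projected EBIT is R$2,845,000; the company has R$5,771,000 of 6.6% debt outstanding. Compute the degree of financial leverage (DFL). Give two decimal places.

Interest = R$380,886.00.
Degree of financial leverage = EBIT / (EBIT − interest) = R$2,845,000 / R$2,464,114.00 = 1.1546.

1.15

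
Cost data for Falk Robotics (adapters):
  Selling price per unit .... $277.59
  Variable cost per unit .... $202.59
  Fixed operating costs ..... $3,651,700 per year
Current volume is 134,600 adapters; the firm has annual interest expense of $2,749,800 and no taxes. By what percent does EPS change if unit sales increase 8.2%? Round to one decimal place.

+22.4%

Contribution at this volume is 134,600 × $75.00 = $10,095,000.00.
Subtracting fixed costs: EBIT = $10,095,000.00 − $3,651,700 = $6,443,300.00.
Interest = $2,749,800.00, so EBIT − I = $3,693,500.00.
Degree of combined leverage = contribution ÷ (EBIT − I) = $10,095,000.00 ÷ $3,693,500.00 = 2.7332.
%ΔEPS = DCL × %ΔSales = 2.7332 × +8.2% = +22.4%.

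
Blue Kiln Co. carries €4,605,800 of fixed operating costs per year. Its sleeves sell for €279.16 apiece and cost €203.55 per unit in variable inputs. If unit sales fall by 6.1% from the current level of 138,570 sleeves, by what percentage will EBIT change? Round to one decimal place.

-10.9%

At 138,570 units, contribution = 138,570 × €75.61 = €10,477,277.70.
Subtracting fixed costs: EBIT = €10,477,277.70 − €4,605,800 = €5,871,477.70.
So DOL = total CM / EBIT = €10,477,277.70 / €5,871,477.70 = 1.7844.
So EBIT moves 1.7844 × (-6.1%) = -10.9%.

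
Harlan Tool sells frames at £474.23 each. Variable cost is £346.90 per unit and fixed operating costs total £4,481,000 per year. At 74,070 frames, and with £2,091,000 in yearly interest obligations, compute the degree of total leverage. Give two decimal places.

At 74,070 units, contribution = 74,070 × £127.33 = £9,431,333.10.
Subtracting fixed costs: EBIT = £9,431,333.10 − £4,481,000 = £4,950,333.10. Interest = £2,091,000.00, so EBIT − I = £2,859,333.10.
Degree of total leverage = total CM / (EBIT − interest) = £9,431,333.10 / £2,859,333.10 = 3.2984.

3.30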